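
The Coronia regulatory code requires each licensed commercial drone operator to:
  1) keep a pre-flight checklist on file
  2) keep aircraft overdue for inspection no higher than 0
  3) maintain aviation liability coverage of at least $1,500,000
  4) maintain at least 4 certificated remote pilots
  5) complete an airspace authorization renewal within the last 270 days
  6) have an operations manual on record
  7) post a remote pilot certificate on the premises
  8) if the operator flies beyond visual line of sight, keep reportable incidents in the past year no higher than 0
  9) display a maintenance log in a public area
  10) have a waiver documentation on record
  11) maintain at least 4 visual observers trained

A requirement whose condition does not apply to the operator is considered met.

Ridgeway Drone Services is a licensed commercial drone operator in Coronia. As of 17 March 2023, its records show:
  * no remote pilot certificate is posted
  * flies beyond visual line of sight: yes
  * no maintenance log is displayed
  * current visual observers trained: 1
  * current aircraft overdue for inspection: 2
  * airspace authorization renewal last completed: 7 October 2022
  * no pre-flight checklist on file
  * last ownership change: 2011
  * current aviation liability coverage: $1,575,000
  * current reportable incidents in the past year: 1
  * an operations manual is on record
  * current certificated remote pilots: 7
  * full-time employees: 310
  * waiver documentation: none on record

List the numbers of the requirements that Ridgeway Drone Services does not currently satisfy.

1. pre-flight checklist absent → not met
2. aircraft overdue for inspection 2 > 0 → not met
3. aviation liability coverage $1,575,000 ≥ $1,500,000 → met
4. certificated remote pilots 7 ≥ 4 → met
5. airspace authorization renewal 161 days ago vs limit 270 → met
6. operations manual present → met
7. remote pilot certificate absent → not met
8. condition 'flies beyond visual line of sight' holds; reportable incidents in the past year 1 > 0 → not met
9. maintenance log absent → not met
10. waiver documentation absent → not met
11. visual observers trained 1 < 4 → not met
Not met: 1, 2, 7, 8, 9, 10, 11

1, 2, 7, 8, 9, 10, 11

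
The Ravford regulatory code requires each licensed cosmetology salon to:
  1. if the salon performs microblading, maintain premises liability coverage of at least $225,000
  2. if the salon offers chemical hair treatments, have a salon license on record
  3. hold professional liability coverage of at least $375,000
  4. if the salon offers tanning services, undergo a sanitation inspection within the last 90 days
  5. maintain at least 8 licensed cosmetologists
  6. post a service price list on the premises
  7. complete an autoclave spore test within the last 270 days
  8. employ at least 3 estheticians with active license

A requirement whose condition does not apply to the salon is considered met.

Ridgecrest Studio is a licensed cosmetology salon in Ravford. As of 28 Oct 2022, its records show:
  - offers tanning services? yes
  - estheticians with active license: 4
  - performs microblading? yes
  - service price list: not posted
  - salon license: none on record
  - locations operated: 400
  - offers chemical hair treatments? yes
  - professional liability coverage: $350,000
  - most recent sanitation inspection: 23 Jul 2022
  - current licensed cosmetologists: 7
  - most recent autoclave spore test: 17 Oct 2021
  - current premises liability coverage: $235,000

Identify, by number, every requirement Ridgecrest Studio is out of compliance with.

2, 3, 4, 5, 6, 7

1. condition 'performs microblading' holds; premises liability coverage $235,000 ≥ $225,000 → met
2. condition 'offers chemical hair treatments' holds; salon license absent → not met
3. professional liability coverage $350,000 < $375,000 → not met
4. condition 'offers tanning services' holds; sanitation inspection 97 days ago vs limit 90 → not met
5. licensed cosmetologists 7 < 8 → not met
6. service price list absent → not met
7. autoclave spore test 376 days ago vs limit 270 → not met
8. estheticians with active license 4 ≥ 3 → met
Not met: 2, 3, 4, 5, 6, 7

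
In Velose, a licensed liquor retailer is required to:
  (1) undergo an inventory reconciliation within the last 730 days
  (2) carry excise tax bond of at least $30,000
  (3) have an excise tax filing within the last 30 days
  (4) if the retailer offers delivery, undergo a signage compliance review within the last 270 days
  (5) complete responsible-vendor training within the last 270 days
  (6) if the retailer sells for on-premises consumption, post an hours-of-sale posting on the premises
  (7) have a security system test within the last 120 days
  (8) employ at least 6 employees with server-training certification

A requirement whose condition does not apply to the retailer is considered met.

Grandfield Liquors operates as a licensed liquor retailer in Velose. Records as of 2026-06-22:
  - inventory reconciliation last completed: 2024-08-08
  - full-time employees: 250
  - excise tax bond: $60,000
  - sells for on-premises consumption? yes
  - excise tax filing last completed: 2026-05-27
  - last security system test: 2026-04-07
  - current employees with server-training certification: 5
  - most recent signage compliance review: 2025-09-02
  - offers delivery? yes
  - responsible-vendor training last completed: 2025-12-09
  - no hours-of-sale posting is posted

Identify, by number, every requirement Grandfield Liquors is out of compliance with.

1. inventory reconciliation 683 days ago vs limit 730 → met
2. excise tax bond $60,000 ≥ $30,000 → met
3. excise tax filing 26 days ago vs limit 30 → met
4. condition 'offers delivery' holds; signage compliance review 293 days ago vs limit 270 → not met
5. responsible-vendor training 195 days ago vs limit 270 → met
6. condition 'sells for on-premises consumption' holds; hours-of-sale posting absent → not met
7. security system test 76 days ago vs limit 120 → met
8. employees with server-training certification 5 < 6 → not met
Not met: 4, 6, 8

4, 6, 8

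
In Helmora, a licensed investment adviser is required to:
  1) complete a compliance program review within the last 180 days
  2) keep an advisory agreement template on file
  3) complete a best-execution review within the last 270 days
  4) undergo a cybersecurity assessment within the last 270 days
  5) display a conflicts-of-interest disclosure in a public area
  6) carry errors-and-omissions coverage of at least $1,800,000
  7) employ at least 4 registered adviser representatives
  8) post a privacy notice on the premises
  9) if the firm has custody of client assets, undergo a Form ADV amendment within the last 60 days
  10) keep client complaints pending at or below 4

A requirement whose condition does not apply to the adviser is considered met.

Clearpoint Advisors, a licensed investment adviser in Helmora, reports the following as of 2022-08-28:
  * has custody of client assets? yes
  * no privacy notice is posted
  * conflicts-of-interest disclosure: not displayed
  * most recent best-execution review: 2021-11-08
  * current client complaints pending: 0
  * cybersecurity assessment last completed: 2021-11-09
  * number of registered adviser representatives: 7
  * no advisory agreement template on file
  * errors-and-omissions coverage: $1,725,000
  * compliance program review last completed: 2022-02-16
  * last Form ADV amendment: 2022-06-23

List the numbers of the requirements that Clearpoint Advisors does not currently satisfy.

1, 2, 3, 4, 5, 6, 8, 9

1. compliance program review 193 days ago vs limit 180 → not met
2. advisory agreement template absent → not met
3. best-execution review 293 days ago vs limit 270 → not met
4. cybersecurity assessment 292 days ago vs limit 270 → not met
5. conflicts-of-interest disclosure absent → not met
6. errors-and-omissions coverage $1,725,000 < $1,800,000 → not met
7. registered adviser representatives 7 ≥ 4 → met
8. privacy notice absent → not met
9. condition 'has custody of client assets' holds; Form ADV amendment 66 days ago vs limit 60 → not met
10. client complaints pending 0 ≤ 4 → met
Not met: 1, 2, 3, 4, 5, 6, 8, 9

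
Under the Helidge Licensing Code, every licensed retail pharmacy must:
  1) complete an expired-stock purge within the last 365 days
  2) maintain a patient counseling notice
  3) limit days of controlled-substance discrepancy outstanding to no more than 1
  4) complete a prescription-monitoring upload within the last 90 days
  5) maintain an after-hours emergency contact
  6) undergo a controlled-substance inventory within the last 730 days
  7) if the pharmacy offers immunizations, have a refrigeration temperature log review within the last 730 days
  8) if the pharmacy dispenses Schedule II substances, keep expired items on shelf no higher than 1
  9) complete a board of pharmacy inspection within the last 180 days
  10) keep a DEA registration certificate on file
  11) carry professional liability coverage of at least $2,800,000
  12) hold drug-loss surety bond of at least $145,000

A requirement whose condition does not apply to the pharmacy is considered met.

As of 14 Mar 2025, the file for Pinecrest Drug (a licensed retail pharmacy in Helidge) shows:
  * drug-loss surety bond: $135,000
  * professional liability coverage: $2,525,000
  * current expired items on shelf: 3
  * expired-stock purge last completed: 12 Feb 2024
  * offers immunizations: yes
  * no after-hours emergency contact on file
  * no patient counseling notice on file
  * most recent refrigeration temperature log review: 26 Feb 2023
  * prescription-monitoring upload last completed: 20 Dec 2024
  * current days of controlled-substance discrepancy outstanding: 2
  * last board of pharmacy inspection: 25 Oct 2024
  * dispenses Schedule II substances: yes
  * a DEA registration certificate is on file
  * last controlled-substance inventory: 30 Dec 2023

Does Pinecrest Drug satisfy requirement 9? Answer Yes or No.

Yes

9. board of pharmacy inspection 140 days ago vs limit 180 → met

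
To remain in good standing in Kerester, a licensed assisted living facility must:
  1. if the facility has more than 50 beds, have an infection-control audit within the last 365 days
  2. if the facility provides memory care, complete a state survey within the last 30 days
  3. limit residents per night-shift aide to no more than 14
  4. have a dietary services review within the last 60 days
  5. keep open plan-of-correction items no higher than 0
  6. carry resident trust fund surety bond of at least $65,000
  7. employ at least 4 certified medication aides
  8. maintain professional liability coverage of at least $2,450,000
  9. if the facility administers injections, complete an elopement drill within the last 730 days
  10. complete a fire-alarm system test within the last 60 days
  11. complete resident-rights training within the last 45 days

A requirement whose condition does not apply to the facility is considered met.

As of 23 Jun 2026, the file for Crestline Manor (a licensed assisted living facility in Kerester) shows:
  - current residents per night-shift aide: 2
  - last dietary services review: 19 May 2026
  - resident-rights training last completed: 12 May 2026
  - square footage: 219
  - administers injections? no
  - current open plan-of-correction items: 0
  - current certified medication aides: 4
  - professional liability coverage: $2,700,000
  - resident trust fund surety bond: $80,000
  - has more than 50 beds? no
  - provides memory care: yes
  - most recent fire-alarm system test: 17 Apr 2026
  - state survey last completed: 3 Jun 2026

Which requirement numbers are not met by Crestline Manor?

10

1. condition 'has more than 50 beds' does not hold → requirement n/a → met
2. condition 'provides memory care' holds; state survey 20 days ago vs limit 30 → met
3. residents per night-shift aide 2 ≤ 14 → met
4. dietary services review 35 days ago vs limit 60 → met
5. open plan-of-correction items 0 ≤ 0 → met
6. resident trust fund surety bond $80,000 ≥ $65,000 → met
7. certified medication aides 4 ≥ 4 → met
8. professional liability coverage $2,700,000 ≥ $2,450,000 → met
9. condition 'administers injections' does not hold → requirement n/a → met
10. fire-alarm system test 67 days ago vs limit 60 → not met
11. resident-rights training 42 days ago vs limit 45 → met
Not met: 10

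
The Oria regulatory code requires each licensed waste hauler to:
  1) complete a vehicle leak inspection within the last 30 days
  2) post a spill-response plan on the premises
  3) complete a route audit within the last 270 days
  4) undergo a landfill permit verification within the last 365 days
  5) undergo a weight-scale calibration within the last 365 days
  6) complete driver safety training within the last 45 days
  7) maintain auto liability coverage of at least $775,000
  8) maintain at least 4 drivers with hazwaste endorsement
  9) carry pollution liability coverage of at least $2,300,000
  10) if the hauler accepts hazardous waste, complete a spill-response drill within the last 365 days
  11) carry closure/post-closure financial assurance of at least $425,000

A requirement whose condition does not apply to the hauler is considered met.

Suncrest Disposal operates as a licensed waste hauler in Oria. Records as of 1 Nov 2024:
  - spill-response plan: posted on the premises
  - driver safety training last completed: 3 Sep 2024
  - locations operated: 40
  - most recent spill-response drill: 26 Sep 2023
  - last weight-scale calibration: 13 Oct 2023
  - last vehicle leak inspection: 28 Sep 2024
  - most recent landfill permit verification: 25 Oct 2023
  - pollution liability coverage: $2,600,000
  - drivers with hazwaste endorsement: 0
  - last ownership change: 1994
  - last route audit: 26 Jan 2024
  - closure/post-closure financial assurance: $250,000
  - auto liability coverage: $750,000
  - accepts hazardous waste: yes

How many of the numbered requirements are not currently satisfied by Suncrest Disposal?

9

1. vehicle leak inspection 34 days ago vs limit 30 → not met
2. spill-response plan present → met
3. route audit 280 days ago vs limit 270 → not met
4. landfill permit verification 373 days ago vs limit 365 → not met
5. weight-scale calibration 385 days ago vs limit 365 → not met
6. driver safety training 59 days ago vs limit 45 → not met
7. auto liability coverage $750,000 < $775,000 → not met
8. drivers with hazwaste endorsement 0 < 4 → not met
9. pollution liability coverage $2,600,000 ≥ $2,300,000 → met
10. condition 'accepts hazardous waste' holds; spill-response drill 402 days ago vs limit 365 → not met
11. closure/post-closure financial assurance $250,000 < $425,000 → not met
Not met: 9 of 11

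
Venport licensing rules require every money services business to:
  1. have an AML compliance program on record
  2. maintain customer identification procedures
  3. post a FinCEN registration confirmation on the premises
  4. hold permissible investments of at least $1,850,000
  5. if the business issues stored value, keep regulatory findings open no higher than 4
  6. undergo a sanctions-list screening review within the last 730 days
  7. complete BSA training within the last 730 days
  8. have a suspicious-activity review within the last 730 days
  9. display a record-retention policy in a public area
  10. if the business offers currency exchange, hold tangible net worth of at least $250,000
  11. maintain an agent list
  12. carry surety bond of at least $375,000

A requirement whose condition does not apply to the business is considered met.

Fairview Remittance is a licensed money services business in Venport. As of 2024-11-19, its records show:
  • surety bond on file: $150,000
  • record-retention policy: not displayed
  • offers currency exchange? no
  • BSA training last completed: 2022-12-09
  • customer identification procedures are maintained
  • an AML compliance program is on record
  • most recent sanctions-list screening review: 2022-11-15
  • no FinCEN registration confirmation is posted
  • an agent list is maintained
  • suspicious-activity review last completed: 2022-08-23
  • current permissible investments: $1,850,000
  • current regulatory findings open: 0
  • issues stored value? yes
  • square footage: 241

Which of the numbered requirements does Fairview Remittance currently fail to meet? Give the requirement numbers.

3, 6, 8, 9, 12

1. AML compliance program present → met
2. customer identification procedures present → met
3. FinCEN registration confirmation absent → not met
4. permissible investments $1,850,000 ≥ $1,850,000 → met
5. condition 'issues stored value' holds; regulatory findings open 0 ≤ 4 → met
6. sanctions-list screening review 735 days ago vs limit 730 → not met
7. BSA training 711 days ago vs limit 730 → met
8. suspicious-activity review 819 days ago vs limit 730 → not met
9. record-retention policy absent → not met
10. condition 'offers currency exchange' does not hold → requirement n/a → met
11. agent list present → met
12. surety bond $150,000 < $375,000 → not met
Not met: 3, 6, 8, 9, 12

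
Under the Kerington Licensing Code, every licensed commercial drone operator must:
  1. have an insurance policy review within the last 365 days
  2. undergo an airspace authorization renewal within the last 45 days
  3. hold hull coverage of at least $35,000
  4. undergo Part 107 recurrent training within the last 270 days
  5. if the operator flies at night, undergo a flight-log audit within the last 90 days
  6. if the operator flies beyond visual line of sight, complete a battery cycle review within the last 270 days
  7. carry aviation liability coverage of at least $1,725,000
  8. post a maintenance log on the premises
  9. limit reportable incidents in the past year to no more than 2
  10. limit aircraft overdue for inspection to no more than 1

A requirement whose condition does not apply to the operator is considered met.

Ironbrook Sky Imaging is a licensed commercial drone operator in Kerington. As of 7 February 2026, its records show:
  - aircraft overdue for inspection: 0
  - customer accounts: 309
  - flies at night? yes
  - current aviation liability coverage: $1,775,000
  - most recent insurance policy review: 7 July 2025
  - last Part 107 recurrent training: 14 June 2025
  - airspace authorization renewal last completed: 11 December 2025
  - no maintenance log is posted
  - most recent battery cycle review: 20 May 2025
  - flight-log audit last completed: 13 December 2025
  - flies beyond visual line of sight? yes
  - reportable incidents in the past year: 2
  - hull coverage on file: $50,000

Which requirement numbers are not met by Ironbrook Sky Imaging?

1. insurance policy review 215 days ago vs limit 365 → met
2. airspace authorization renewal 58 days ago vs limit 45 → not met
3. hull coverage $50,000 ≥ $35,000 → met
4. Part 107 recurrent training 238 days ago vs limit 270 → met
5. condition 'flies at night' holds; flight-log audit 56 days ago vs limit 90 → met
6. condition 'flies beyond visual line of sight' holds; battery cycle review 263 days ago vs limit 270 → met
7. aviation liability coverage $1,775,000 ≥ $1,725,000 → met
8. maintenance log absent → not met
9. reportable incidents in the past year 2 ≤ 2 → met
10. aircraft overdue for inspection 0 ≤ 1 → met
Not met: 2, 8

2, 8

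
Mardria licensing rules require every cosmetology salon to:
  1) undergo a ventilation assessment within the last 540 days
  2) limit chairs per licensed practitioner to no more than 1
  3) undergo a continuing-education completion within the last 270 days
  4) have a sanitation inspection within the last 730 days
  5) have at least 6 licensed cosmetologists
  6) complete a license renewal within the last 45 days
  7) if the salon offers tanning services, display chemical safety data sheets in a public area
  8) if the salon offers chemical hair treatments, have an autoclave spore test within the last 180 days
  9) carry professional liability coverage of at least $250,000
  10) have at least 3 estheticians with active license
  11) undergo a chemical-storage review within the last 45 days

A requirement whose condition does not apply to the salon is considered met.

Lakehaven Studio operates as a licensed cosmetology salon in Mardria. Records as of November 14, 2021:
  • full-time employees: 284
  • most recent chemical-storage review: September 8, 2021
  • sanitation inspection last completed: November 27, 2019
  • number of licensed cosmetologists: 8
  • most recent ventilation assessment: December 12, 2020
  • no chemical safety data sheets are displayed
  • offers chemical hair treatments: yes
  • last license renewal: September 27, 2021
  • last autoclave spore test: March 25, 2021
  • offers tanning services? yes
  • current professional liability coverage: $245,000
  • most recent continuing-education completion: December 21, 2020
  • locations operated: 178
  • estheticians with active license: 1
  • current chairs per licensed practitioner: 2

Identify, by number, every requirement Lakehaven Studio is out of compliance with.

1. ventilation assessment 337 days ago vs limit 540 → met
2. chairs per licensed practitioner 2 > 1 → not met
3. continuing-education completion 328 days ago vs limit 270 → not met
4. sanitation inspection 718 days ago vs limit 730 → met
5. licensed cosmetologists 8 ≥ 6 → met
6. license renewal 48 days ago vs limit 45 → not met
7. condition 'offers tanning services' holds; chemical safety data sheets absent → not met
8. condition 'offers chemical hair treatments' holds; autoclave spore test 234 days ago vs limit 180 → not met
9. professional liability coverage $245,000 < $250,000 → not met
10. estheticians with active license 1 < 3 → not met
11. chemical-storage review 67 days ago vs limit 45 → not met
Not met: 2, 3, 6, 7, 8, 9, 10, 11

2, 3, 6, 7, 8, 9, 10, 11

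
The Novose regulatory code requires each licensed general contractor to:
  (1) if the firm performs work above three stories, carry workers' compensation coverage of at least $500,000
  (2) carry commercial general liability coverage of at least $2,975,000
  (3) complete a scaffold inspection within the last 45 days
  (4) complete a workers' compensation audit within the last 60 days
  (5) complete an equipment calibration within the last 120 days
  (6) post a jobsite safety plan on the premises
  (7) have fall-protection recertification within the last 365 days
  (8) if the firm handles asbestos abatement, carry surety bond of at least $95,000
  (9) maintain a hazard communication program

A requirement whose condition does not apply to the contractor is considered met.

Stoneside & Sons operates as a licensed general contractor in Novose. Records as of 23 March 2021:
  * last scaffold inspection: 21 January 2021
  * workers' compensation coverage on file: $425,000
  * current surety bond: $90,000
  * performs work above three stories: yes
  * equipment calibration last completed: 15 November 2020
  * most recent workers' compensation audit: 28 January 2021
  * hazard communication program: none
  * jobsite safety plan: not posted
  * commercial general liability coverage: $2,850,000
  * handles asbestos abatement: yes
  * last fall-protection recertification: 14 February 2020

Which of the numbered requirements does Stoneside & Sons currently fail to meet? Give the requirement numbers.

1. condition 'performs work above three stories' holds; workers' compensation coverage $425,000 < $500,000 → not met
2. commercial general liability coverage $2,850,000 < $2,975,000 → not met
3. scaffold inspection 61 days ago vs limit 45 → not met
4. workers' compensation audit 54 days ago vs limit 60 → met
5. equipment calibration 128 days ago vs limit 120 → not met
6. jobsite safety plan absent → not met
7. fall-protection recertification 403 days ago vs limit 365 → not met
8. condition 'handles asbestos abatement' holds; surety bond $90,000 < $95,000 → not met
9. hazard communication program absent → not met
Not met: 1, 2, 3, 5, 6, 7, 8, 9

1, 2, 3, 5, 6, 7, 8, 9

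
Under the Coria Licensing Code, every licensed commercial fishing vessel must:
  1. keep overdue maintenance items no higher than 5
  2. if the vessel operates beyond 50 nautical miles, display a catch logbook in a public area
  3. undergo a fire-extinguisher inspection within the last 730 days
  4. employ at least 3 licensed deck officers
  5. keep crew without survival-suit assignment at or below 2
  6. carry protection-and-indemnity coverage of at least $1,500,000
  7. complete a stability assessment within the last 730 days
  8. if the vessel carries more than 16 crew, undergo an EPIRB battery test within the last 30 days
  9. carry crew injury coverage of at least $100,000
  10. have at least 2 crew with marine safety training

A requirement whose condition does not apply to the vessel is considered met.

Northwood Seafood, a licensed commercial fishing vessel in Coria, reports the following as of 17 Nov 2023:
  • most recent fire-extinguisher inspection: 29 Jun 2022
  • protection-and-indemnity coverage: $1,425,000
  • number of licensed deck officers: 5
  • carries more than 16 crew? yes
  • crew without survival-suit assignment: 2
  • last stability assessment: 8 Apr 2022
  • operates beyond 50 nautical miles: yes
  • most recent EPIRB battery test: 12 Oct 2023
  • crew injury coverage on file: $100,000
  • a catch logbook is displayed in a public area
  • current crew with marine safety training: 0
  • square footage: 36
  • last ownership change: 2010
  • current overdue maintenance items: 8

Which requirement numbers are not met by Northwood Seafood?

1. overdue maintenance items 8 > 5 → not met
2. condition 'operates beyond 50 nautical miles' holds; catch logbook present → met
3. fire-extinguisher inspection 506 days ago vs limit 730 → met
4. licensed deck officers 5 ≥ 3 → met
5. crew without survival-suit assignment 2 ≤ 2 → met
6. protection-and-indemnity coverage $1,425,000 < $1,500,000 → not met
7. stability assessment 588 days ago vs limit 730 → met
8. condition 'carries more than 16 crew' holds; EPIRB battery test 36 days ago vs limit 30 → not met
9. crew injury coverage $100,000 ≥ $100,000 → met
10. crew with marine safety training 0 < 2 → not met
Not met: 1, 6, 8, 10

1, 6, 8, 10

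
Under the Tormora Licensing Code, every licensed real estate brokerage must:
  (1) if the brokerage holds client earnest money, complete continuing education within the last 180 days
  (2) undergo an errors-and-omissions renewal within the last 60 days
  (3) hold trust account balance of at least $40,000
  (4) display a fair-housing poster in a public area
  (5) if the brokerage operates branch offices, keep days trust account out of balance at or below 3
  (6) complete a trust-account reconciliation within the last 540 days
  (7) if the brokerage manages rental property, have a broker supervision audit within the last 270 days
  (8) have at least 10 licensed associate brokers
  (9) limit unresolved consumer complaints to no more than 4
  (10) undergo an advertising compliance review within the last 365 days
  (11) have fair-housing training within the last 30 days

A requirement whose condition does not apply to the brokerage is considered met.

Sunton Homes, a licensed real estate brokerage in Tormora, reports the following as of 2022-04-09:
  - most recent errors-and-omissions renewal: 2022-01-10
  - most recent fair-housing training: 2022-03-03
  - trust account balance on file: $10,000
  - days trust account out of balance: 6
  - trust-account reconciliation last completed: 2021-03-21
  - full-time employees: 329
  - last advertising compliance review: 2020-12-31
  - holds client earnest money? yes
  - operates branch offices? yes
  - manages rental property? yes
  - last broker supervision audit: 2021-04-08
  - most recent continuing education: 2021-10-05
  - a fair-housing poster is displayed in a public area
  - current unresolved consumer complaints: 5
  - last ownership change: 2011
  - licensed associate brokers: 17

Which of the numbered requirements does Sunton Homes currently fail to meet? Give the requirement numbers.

1. condition 'holds client earnest money' holds; continuing education 186 days ago vs limit 180 → not met
2. errors-and-omissions renewal 89 days ago vs limit 60 → not met
3. trust account balance $10,000 < $40,000 → not met
4. fair-housing poster present → met
5. condition 'operates branch offices' holds; days trust account out of balance 6 > 3 → not met
6. trust-account reconciliation 384 days ago vs limit 540 → met
7. condition 'manages rental property' holds; broker supervision audit 366 days ago vs limit 270 → not met
8. licensed associate brokers 17 ≥ 10 → met
9. unresolved consumer complaints 5 > 4 → not met
10. advertising compliance review 464 days ago vs limit 365 → not met
11. fair-housing training 37 days ago vs limit 30 → not met
Not met: 1, 2, 3, 5, 7, 9, 10, 11

1, 2, 3, 5, 7, 9, 10, 11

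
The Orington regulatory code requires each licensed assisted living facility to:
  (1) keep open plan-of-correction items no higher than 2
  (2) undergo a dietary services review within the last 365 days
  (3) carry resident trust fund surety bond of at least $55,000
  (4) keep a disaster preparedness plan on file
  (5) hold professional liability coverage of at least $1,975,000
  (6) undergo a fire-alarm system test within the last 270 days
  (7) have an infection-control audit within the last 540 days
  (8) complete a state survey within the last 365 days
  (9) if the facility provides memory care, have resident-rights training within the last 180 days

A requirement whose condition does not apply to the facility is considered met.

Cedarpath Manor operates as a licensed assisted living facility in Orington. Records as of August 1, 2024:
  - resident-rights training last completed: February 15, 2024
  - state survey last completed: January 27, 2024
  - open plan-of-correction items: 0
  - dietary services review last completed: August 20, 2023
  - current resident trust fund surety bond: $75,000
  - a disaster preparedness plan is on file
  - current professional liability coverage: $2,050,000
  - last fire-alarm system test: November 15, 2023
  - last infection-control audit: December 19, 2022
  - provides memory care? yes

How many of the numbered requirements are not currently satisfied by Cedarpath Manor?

1. open plan-of-correction items 0 ≤ 2 → met
2. dietary services review 347 days ago vs limit 365 → met
3. resident trust fund surety bond $75,000 ≥ $55,000 → met
4. disaster preparedness plan present → met
5. professional liability coverage $2,050,000 ≥ $1,975,000 → met
6. fire-alarm system test 260 days ago vs limit 270 → met
7. infection-control audit 591 days ago vs limit 540 → not met
8. state survey 187 days ago vs limit 365 → met
9. condition 'provides memory care' holds; resident-rights training 168 days ago vs limit 180 → met
Not met: 1 of 9

1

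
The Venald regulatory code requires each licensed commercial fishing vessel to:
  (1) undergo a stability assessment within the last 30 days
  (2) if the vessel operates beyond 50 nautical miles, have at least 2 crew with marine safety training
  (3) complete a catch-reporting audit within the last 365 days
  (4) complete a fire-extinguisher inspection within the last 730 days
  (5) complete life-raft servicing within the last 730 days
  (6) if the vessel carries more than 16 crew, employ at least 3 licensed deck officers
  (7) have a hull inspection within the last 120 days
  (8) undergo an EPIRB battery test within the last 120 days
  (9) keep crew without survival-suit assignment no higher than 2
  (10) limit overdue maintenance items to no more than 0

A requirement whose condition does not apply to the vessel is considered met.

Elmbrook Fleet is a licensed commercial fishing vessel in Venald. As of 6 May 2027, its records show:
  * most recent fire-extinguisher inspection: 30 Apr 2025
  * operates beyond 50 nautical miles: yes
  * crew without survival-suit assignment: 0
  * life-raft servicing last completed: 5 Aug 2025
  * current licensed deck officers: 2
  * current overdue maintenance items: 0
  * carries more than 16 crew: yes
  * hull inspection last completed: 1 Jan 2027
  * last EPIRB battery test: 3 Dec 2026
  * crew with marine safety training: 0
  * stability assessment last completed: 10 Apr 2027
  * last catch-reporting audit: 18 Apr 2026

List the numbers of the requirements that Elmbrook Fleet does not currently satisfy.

2, 3, 4, 6, 7, 8

1. stability assessment 26 days ago vs limit 30 → met
2. condition 'operates beyond 50 nautical miles' holds; crew with marine safety training 0 < 2 → not met
3. catch-reporting audit 383 days ago vs limit 365 → not met
4. fire-extinguisher inspection 736 days ago vs limit 730 → not met
5. life-raft servicing 639 days ago vs limit 730 → met
6. condition 'carries more than 16 crew' holds; licensed deck officers 2 < 3 → not met
7. hull inspection 125 days ago vs limit 120 → not met
8. EPIRB battery test 154 days ago vs limit 120 → not met
9. crew without survival-suit assignment 0 ≤ 2 → met
10. overdue maintenance items 0 ≤ 0 → met
Not met: 2, 3, 4, 6, 7, 8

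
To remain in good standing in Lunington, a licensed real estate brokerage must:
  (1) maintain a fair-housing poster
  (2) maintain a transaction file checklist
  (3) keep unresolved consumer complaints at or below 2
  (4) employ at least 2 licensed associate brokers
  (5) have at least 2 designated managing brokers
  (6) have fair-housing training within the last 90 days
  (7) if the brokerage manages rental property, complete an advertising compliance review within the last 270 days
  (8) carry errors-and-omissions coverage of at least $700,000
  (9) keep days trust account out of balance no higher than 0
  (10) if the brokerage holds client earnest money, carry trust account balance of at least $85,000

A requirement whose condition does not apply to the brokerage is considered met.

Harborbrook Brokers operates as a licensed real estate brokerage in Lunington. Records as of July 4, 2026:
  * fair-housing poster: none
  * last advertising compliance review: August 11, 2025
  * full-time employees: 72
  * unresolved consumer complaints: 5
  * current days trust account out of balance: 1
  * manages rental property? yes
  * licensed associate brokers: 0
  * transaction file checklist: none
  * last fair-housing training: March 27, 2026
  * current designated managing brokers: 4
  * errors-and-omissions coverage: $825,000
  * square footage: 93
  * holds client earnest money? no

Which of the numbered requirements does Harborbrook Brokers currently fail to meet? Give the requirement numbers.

1. fair-housing poster absent → not met
2. transaction file checklist absent → not met
3. unresolved consumer complaints 5 > 2 → not met
4. licensed associate brokers 0 < 2 → not met
5. designated managing brokers 4 ≥ 2 → met
6. fair-housing training 99 days ago vs limit 90 → not met
7. condition 'manages rental property' holds; advertising compliance review 327 days ago vs limit 270 → not met
8. errors-and-omissions coverage $825,000 ≥ $700,000 → met
9. days trust account out of balance 1 > 0 → not met
10. condition 'holds client earnest money' does not hold → requirement n/a → met
Not met: 1, 2, 3, 4, 6, 7, 9

1, 2, 3, 4, 6, 7, 9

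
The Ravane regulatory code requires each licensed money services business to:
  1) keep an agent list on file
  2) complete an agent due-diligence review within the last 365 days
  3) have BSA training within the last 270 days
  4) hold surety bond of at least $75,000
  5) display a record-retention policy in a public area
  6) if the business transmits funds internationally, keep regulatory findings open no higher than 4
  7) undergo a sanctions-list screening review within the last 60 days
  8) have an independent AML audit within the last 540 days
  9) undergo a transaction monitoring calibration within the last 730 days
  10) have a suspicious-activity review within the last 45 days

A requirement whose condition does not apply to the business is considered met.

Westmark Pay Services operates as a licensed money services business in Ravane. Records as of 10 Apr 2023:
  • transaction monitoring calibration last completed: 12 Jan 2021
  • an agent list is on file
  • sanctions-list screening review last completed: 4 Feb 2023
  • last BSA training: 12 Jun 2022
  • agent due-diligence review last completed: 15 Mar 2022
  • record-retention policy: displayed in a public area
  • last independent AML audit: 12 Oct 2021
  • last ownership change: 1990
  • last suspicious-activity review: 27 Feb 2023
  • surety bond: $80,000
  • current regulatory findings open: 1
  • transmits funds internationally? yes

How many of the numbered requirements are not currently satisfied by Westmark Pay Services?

1. agent list present → met
2. agent due-diligence review 391 days ago vs limit 365 → not met
3. BSA training 302 days ago vs limit 270 → not met
4. surety bond $80,000 ≥ $75,000 → met
5. record-retention policy present → met
6. condition 'transmits funds internationally' holds; regulatory findings open 1 ≤ 4 → met
7. sanctions-list screening review 65 days ago vs limit 60 → not met
8. independent AML audit 545 days ago vs limit 540 → not met
9. transaction monitoring calibration 818 days ago vs limit 730 → not met
10. suspicious-activity review 42 days ago vs limit 45 → met
Not met: 5 of 10

5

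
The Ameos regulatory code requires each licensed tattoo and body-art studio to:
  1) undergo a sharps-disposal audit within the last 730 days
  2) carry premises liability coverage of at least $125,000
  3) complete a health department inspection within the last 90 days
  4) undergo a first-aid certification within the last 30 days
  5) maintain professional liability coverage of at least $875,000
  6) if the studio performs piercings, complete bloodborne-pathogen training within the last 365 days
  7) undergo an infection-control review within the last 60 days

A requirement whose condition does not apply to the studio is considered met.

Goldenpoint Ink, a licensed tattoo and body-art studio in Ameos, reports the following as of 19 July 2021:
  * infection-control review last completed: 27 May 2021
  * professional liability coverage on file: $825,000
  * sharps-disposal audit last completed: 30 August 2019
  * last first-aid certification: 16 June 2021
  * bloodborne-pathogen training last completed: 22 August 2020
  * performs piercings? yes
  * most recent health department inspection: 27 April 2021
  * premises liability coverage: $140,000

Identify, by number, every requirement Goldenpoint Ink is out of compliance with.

1. sharps-disposal audit 689 days ago vs limit 730 → met
2. premises liability coverage $140,000 ≥ $125,000 → met
3. health department inspection 83 days ago vs limit 90 → met
4. first-aid certification 33 days ago vs limit 30 → not met
5. professional liability coverage $825,000 < $875,000 → not met
6. condition 'performs piercings' holds; bloodborne-pathogen training 331 days ago vs limit 365 → met
7. infection-control review 53 days ago vs limit 60 → met
Not met: 4, 5

4, 5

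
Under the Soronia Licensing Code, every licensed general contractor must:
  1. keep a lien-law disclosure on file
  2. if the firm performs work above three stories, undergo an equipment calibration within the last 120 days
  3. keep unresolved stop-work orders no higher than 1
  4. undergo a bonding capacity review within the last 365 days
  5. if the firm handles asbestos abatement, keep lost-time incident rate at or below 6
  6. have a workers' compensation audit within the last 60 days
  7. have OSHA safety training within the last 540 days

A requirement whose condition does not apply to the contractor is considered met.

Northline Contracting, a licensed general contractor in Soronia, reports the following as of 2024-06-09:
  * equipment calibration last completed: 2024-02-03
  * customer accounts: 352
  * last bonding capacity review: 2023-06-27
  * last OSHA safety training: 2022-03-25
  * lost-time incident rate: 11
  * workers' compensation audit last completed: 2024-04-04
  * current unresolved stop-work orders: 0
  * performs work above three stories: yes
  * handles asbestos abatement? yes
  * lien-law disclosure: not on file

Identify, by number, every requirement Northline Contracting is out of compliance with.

1. lien-law disclosure absent → not met
2. condition 'performs work above three stories' holds; equipment calibration 127 days ago vs limit 120 → not met
3. unresolved stop-work orders 0 ≤ 1 → met
4. bonding capacity review 348 days ago vs limit 365 → met
5. condition 'handles asbestos abatement' holds; lost-time incident rate 11 > 6 → not met
6. workers' compensation audit 66 days ago vs limit 60 → not met
7. OSHA safety training 807 days ago vs limit 540 → not met
Not met: 1, 2, 5, 6, 7

1, 2, 5, 6, 7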